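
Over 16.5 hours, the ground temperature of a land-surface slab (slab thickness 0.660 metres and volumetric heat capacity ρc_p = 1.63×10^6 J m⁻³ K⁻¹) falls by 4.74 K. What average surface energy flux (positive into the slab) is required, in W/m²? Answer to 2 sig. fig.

-86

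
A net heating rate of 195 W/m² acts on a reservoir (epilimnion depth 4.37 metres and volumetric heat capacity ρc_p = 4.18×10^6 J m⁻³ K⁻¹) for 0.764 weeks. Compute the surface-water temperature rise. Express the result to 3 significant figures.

4.93 K

Areal heat capacity C = ρc_p × D = 4.18×10^6 × 4.37 = 1.83×10^7 J/(m²·K).
Net heat input Q = F Δt = 195 × (0.764 weeks × 6.048×10^5 s/week) = 9.01×10^7 J/m².
ΔT = Q / C = 9.01×10^7 / 1.83×10^7 = 4.93 K.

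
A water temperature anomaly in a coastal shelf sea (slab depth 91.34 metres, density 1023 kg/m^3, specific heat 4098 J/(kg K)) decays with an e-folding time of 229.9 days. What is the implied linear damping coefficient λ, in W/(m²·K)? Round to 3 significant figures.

19.3

Areal heat capacity C = ρ c_p D = 1023 × 4098 × 91.34 = 3.83×10^8 J m⁻² K⁻¹.
τ = 229.9 days = 1.99×10^7 s.
λ = C / τ = 3.83×10^8 / 1.99×10^7 = 19.3 W/(m²·K).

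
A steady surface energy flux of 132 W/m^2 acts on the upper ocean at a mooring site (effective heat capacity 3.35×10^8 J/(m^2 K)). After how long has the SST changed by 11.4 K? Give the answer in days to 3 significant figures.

Areal heat capacity C = 3.35×10^8 J/(m^2 K) (given).
Time required: Δt = C ΔT / F = 3.35×10^8 × 11.4 / 132 = 2.89×10^7 s.
In days: 2.89×10^7 s / (86400 s/day) = 335 days.

335 days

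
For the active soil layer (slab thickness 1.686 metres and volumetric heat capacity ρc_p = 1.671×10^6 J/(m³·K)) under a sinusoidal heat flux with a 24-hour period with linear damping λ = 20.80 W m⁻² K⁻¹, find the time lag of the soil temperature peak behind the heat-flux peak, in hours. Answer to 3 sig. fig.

5.61 hours

Areal heat capacity C = ρc_p × D = 1.671×10^6 × 1.686 = 2.82×10^6 J/(m^2 K).
ω = 2π / 86400 s = 7.27×10^-5 s⁻¹.
Phase lag φ = arctan(Cω/λ) = arctan(205/20.80) = 1.47 rad.
Time lag = φ / ω = 1.47 / 7.27×10^-5 = 20200 s = 5.61 hours.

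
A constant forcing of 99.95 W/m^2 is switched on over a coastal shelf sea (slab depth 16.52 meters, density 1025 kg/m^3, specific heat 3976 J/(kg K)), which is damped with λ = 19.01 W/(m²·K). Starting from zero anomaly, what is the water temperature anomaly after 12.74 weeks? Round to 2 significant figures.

4.7 K

Areal heat capacity C = ρ c_p D = 1025 × 3976 × 16.52 = 6.73×10^7 J/(m²·K).
τ = C / λ = 6.73×10^7 / 19.01 = 3.54×10^6 s.
Equilibrium anomaly ΔT_eq = F / λ = 99.95 / 19.01 = 5.26 K.
t = 12.74 weeks = 7.71×10^6 s, so t/τ = 2.18.
ΔT(t) = ΔT_eq (1 − e^(−t/τ)) = 5.26 × (1 − e^−2.18) = 4.66 K.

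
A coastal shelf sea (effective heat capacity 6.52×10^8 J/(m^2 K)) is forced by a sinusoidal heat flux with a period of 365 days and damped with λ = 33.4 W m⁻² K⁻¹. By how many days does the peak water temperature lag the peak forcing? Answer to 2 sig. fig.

Areal heat capacity C = 6.52×10^8 J/(m^2 K) (given).
ω = 2π / 3.15×10^7 s = 1.99×10^-7 s⁻¹.
Phase lag φ = arctan(Cω/λ) = arctan(130/33.4) = 1.32 rad.
Time lag = φ / ω = 1.32 / 1.99×10^-7 = 6.62×10^6 s = 76.6 days.

77 days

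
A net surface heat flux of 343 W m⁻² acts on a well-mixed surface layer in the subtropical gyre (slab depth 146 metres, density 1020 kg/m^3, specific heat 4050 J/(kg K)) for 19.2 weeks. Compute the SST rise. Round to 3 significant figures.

6.60 K

Areal heat capacity C = ρ c_p D = 1020 × 4050 × 146 = 6.03×10^8 J/(m²·K).
Net heat input Q = F Δt = 343 × (19.2 weeks × 6.048×10^5 s/week) = 3.98×10^9 J/m².
ΔT = Q / C = 3.98×10^9 / 6.03×10^8 = 6.60 K.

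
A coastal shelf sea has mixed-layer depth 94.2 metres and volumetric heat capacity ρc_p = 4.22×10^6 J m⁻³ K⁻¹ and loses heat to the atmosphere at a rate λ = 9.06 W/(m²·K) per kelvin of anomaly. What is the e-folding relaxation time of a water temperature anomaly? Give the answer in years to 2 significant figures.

1.4 years

Areal heat capacity C = ρc_p × D = 4.22×10^6 × 94.2 = 3.98×10^8 J m⁻² K⁻¹.
Relaxation time τ = C / λ = 3.98×10^8 / 9.06 = 4.39×10^7 s.
In years: 4.39×10^7 s / (3.156×10^7 s/year) = 1.39 years.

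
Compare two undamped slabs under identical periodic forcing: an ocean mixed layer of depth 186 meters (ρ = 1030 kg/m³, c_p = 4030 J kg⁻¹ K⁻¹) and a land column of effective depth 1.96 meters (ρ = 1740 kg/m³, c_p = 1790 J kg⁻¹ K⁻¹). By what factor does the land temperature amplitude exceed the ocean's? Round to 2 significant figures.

C_ocean = 1030 × 4030 × 186 = 7.72×10^8 J/(m²·K).
C_land = 1740 × 1790 × 1.96 = 6.10×10^6 J/(m²·K).
Undamped amplitude ∝ 1/C, so A_land/A_ocean = C_ocean/C_land = 126.

130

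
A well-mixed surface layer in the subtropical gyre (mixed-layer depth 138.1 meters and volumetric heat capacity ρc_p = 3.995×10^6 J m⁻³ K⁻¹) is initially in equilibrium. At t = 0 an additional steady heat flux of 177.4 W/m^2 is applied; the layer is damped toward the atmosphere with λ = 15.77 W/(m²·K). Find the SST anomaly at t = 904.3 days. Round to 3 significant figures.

10.0 K

Areal heat capacity C = ρc_p × D = 3.995×10^6 × 138.1 = 5.52×10^8 J/(m^2 K).
τ = C / λ = 5.52×10^8 / 15.77 = 3.50×10^7 s.
Equilibrium anomaly ΔT_eq = F / λ = 177.4 / 15.77 = 11.2 K.
t = 904.3 days = 7.81×10^7 s, so t/τ = 2.23.
ΔT(t) = ΔT_eq (1 − e^(−t/τ)) = 11.2 × (1 − e^−2.23) = 10.0 K.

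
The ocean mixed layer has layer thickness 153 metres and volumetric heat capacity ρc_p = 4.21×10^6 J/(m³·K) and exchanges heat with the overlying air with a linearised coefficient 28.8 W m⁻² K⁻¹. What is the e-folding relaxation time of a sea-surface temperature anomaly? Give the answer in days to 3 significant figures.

Areal heat capacity C = ρc_p × D = 4.21×10^6 × 153 = 6.44×10^8 J/(m^2 K).
Relaxation time τ = C / λ = 6.44×10^8 / 28.8 = 2.24×10^7 s.
In days: 2.24×10^7 s / (86400 s/day) = 259 days.

259 days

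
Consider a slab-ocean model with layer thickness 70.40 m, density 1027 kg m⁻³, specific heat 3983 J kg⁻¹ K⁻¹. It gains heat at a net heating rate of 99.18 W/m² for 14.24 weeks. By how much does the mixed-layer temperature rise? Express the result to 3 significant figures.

2.97 K

Areal heat capacity C = ρ c_p D = 1027 × 3983 × 70.40 = 2.88×10^8 J m⁻² K⁻¹.
Net heat input Q = F Δt = 99.18 × (14.24 weeks × 6.048×10^5 s/week) = 8.54×10^8 J/m².
ΔT = Q / C = 8.54×10^8 / 2.88×10^8 = 2.97 K.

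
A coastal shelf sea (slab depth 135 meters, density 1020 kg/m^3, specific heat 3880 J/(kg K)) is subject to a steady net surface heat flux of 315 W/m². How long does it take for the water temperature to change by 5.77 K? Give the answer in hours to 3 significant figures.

2720 hours

Areal heat capacity C = ρ c_p D = 1020 × 3880 × 135 = 5.34×10^8 J m⁻² K⁻¹.
Time required: Δt = C ΔT / F = 5.34×10^8 × 5.77 / 315 = 9.79×10^6 s.
In hours: 9.79×10^6 s / (3600 s/hour) = 2720 hours.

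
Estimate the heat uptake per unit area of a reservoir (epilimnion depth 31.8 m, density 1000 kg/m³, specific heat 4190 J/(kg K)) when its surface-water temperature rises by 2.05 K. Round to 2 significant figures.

Areal heat capacity C = ρ c_p D = 1000 × 4190 × 31.8 = 1.33×10^8 J/(m^2 K).
ΔQ = C ΔT = 1.33×10^8 × 2.05 = 2.73×10^8 J/m².

2.7×10^8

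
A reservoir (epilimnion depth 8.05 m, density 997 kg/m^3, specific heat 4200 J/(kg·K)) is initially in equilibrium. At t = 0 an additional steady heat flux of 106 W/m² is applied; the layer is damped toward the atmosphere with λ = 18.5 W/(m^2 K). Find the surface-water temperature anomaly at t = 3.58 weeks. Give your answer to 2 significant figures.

Areal heat capacity C = ρ c_p D = 997 × 4200 × 8.05 = 3.37×10^7 J/(m²·K).
τ = C / λ = 3.37×10^7 / 18.5 = 1.82×10^6 s.
Equilibrium anomaly ΔT_eq = F / λ = 106 / 18.5 = 5.73 K.
t = 3.58 weeks = 2.17×10^6 s, so t/τ = 1.19.
ΔT(t) = ΔT_eq (1 − e^(−t/τ)) = 5.73 × (1 − e^−1.19) = 3.98 K.

4.0 K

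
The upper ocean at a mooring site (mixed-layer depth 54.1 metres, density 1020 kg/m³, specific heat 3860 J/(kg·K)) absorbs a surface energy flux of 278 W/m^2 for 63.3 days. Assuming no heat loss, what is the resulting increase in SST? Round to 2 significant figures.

7.1 K

Areal heat capacity C = ρ c_p D = 1020 × 3860 × 54.1 = 2.13×10^8 J/(m²·K).
Net heat input Q = F Δt = 278 × (63.3 days × 86400 s/day) = 1.52×10^9 J/m².
ΔT = Q / C = 1.52×10^9 / 2.13×10^8 = 7.14 K.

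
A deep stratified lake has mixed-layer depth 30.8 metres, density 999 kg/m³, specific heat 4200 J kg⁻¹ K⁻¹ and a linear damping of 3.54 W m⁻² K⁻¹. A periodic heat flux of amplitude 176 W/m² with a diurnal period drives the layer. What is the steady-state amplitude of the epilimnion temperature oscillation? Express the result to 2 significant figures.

0.019 K

Areal heat capacity C = ρ c_p D = 999 × 4200 × 30.8 = 1.29×10^8 J/(m²·K).
Angular frequency ω = 2π / T = 2π / 86400 s = 7.27×10^-5 s⁻¹.
√((Cω)² + λ²) = √((9400)² + 3.54²) = 9400 W/(m²·K).
Amplitude A = F₀ / √((Cω)²+λ²) = 176 / 9400 = 0.0187 K.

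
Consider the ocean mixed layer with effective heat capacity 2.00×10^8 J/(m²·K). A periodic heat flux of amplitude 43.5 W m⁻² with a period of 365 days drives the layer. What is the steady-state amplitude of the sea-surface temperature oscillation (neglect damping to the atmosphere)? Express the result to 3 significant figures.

1.09 K

Areal heat capacity C = 2.00×10^8 J/(m²·K) (given).
Angular frequency ω = 2π / T = 2π / 3.15×10^7 s = 1.99×10^-7 s⁻¹.
Cω = 2.00×10^8 × 1.99×10^-7 = 39.8 W/(m²·K).
Amplitude A = F₀ / (Cω) = 43.5 / 39.8 = 1.09 K.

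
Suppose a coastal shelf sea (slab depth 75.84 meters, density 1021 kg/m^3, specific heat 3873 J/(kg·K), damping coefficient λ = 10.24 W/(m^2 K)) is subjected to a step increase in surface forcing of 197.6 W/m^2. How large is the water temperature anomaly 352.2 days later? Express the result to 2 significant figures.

Areal heat capacity C = ρ c_p D = 1021 × 3873 × 75.84 = 3.00×10^8 J/(m²·K).
τ = C / λ = 3.00×10^8 / 10.24 = 2.93×10^7 s.
Equilibrium anomaly ΔT_eq = F / λ = 197.6 / 10.24 = 19.3 K.
t = 352.2 days = 3.04×10^7 s, so t/τ = 1.04.
ΔT(t) = ΔT_eq (1 − e^(−t/τ)) = 19.3 × (1 − e^−1.04) = 12.5 K.

12 K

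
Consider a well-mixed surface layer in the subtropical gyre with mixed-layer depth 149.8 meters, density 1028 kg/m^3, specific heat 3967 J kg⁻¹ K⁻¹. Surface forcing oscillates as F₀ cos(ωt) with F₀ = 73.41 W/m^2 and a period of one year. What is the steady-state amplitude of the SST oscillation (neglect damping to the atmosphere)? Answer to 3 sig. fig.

0.603 K

Areal heat capacity C = ρ c_p D = 1028 × 3967 × 149.8 = 6.11×10^8 J/(m²·K).
Angular frequency ω = 2π / T = 2π / 3.15×10^7 s = 1.99×10^-7 s⁻¹.
Cω = 6.11×10^8 × 1.99×10^-7 = 122 W/(m²·K).
Amplitude A = F₀ / (Cω) = 73.41 / 122 = 0.603 K.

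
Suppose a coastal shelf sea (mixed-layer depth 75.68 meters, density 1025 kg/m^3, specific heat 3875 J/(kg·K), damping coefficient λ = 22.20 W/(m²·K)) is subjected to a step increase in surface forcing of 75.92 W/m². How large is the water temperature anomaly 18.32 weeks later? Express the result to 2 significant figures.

1.9 K

Areal heat capacity C = ρ c_p D = 1025 × 3875 × 75.68 = 3.01×10^8 J/(m^2 K).
τ = C / λ = 3.01×10^8 / 22.20 = 1.35×10^7 s.
Equilibrium anomaly ΔT_eq = F / λ = 75.92 / 22.20 = 3.42 K.
t = 18.32 weeks = 1.11×10^7 s, so t/τ = 0.818.
ΔT(t) = ΔT_eq (1 − e^(−t/τ)) = 3.42 × (1 − e^−0.818) = 1.91 K.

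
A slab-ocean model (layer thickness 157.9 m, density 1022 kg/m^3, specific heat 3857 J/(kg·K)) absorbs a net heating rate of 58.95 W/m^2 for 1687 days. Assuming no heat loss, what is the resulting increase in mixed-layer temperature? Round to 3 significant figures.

Areal heat capacity C = ρ c_p D = 1022 × 3857 × 157.9 = 6.22×10^8 J/(m²·K).
Net heat input Q = F Δt = 58.95 × (1687 days × 86400 s/day) = 8.59×10^9 J/m².
ΔT = Q / C = 8.59×10^9 / 6.22×10^8 = 13.8 K.

13.8 K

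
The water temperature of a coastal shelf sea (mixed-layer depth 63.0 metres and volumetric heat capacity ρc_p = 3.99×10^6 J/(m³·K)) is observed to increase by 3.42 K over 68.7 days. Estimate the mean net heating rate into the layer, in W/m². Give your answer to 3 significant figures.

145

Areal heat capacity C = ρc_p × D = 3.99×10^6 × 63.0 = 2.51×10^8 J/(m^2 K).
Required heat per unit area: Q = C ΔT = 2.51×10^8 × 3.42 = 8.60×10^8 J/m².
Flux F = Q / Δt = 8.60×10^8 / 5.94×10^6 s = 145 W/m².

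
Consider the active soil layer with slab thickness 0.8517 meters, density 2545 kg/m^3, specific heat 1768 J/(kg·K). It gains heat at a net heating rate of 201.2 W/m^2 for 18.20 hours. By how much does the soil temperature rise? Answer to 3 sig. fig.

3.44 K

Areal heat capacity C = ρ c_p D = 2545 × 1768 × 0.8517 = 3.83×10^6 J/(m²·K).
Net heat input Q = F Δt = 201.2 × (18.20 hours × 3600 s/hour) = 1.32×10^7 J/m².
ΔT = Q / C = 1.32×10^7 / 3.83×10^6 = 3.44 K.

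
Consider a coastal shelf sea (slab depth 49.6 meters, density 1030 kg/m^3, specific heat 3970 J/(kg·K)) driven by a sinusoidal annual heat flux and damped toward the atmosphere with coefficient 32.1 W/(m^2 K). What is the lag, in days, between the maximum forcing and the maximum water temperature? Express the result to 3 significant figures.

Areal heat capacity C = ρ c_p D = 1030 × 3970 × 49.6 = 2.03×10^8 J/(m^2 K).
ω = 2π / 3.15×10^7 s = 1.99×10^-7 s⁻¹.
Phase lag φ = arctan(Cω/λ) = arctan(40.4/32.1) = 0.899 rad.
Time lag = φ / ω = 0.899 / 1.99×10^-7 = 4.51×10^6 s = 52.3 days.

52.3 days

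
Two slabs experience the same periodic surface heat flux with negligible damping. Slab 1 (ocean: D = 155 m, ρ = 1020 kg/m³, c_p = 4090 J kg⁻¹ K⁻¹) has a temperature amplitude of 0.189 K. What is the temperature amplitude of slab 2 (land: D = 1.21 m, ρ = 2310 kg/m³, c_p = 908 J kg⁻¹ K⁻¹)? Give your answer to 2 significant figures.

C_ocean = 6.47×10^8 J/(m²·K); C_land = 2.54×10^6 J/(m²·K).
A ∝ 1/C ⇒ A_land = A_ocean × C_ocean/C_land = 0.189 × 255 = 48.2 K.

48 K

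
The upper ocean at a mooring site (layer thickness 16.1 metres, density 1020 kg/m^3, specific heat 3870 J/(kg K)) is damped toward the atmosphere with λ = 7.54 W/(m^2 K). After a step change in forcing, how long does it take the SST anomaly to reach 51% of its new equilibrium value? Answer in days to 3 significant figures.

69.6 days

Areal heat capacity C = ρ c_p D = 1020 × 3870 × 16.1 = 6.36×10^7 J m⁻² K⁻¹.
τ = C / λ = 6.36×10^7 / 7.54 = 8.43×10^6 s.
Fraction reached: 1 − e^(−t/τ) = 0.51 ⇒ t = −τ ln(1 − 0.51) = τ × 0.713.
t = 6.01×10^6 s = 69.6 days.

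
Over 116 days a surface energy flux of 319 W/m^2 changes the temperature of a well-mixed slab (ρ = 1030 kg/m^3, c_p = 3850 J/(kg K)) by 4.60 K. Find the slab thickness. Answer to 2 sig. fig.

180 m

Heat input Q = F Δt = 319 × 1.00×10^7 s = 3.20×10^9 J/m².
Required areal heat capacity C = Q / ΔT = 6.95×10^8 J/(m²·K).
Depth D = C / (ρ c_p) = 6.95×10^8 / (1030 × 3850) = 175 m.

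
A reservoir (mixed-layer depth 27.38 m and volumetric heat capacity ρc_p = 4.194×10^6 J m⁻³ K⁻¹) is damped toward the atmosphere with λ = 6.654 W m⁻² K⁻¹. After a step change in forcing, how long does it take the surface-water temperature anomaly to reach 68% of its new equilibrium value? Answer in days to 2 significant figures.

Areal heat capacity C = ρc_p × D = 4.194×10^6 × 27.38 = 1.15×10^8 J m⁻² K⁻¹.
τ = C / λ = 1.15×10^8 / 6.654 = 1.73×10^7 s.
Fraction reached: 1 − e^(−t/τ) = 0.68 ⇒ t = −τ ln(1 − 0.68) = τ × 1.14.
t = 1.97×10^7 s = 228 days.

230 days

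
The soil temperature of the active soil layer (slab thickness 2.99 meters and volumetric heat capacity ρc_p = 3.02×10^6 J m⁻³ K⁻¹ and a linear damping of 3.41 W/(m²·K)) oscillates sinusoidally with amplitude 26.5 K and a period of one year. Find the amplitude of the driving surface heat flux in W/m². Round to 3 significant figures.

Areal heat capacity C = ρc_p × D = 3.02×10^6 × 2.99 = 9.03×10^6 J/(m²·K).
ω = 2π / 3.15×10^7 s = 1.99×10^-7 s⁻¹.
√((Cω)² + λ²) = √((1.80)² + 3.41²) = 3.86 W/(m²·K).
F₀ = A × √((Cω)²+λ²) = 26.5 × 3.86 = 102 W/m².

102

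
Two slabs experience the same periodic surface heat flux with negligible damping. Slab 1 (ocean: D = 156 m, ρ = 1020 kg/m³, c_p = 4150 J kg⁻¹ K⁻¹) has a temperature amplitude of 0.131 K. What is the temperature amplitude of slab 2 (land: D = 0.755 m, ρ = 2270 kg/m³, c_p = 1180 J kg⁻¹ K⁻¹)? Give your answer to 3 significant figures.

42.8 K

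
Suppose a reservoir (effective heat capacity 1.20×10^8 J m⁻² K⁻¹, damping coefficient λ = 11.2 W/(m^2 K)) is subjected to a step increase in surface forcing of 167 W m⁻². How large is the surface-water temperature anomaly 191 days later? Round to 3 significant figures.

Areal heat capacity C = 1.20×10^8 J m⁻² K⁻¹ (given).
τ = C / λ = 1.20×10^8 / 11.2 = 1.07×10^7 s.
Equilibrium anomaly ΔT_eq = F / λ = 167 / 11.2 = 14.9 K.
t = 191 days = 1.65×10^7 s, so t/τ = 1.54.
ΔT(t) = ΔT_eq (1 − e^(−t/τ)) = 14.9 × (1 − e^−1.54) = 11.7 K.

11.7 K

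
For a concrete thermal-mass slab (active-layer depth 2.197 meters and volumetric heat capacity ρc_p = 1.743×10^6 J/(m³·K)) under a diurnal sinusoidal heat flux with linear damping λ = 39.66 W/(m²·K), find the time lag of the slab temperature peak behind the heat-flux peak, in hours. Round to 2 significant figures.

5.5 hours

Areal heat capacity C = ρc_p × D = 1.743×10^6 × 2.197 = 3.83×10^6 J/(m^2 K).
ω = 2π / 86400 s = 7.27×10^-5 s⁻¹.
Phase lag φ = arctan(Cω/λ) = arctan(278/39.66) = 1.43 rad.
Time lag = φ / ω = 1.43 / 7.27×10^-5 = 19700 s = 5.46 hours.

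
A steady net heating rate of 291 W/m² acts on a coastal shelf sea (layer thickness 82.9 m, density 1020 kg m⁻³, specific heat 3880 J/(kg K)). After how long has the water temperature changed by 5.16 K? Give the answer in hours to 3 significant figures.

1620 hours

Areal heat capacity C = ρ c_p D = 1020 × 3880 × 82.9 = 3.28×10^8 J/(m²·K).
Time required: Δt = C ΔT / F = 3.28×10^8 × 5.16 / 291 = 5.82×10^6 s.
In hours: 5.82×10^6 s / (3600 s/hour) = 1620 hours.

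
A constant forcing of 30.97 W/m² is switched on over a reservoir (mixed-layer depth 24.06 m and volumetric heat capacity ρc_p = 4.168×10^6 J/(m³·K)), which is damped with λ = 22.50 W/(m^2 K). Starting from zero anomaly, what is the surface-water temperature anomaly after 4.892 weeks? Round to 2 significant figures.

Areal heat capacity C = ρc_p × D = 4.168×10^6 × 24.06 = 1.00×10^8 J m⁻² K⁻¹.
τ = C / λ = 1.00×10^8 / 22.50 = 4.46×10^6 s.
Equilibrium anomaly ΔT_eq = F / λ = 30.97 / 22.50 = 1.38 K.
t = 4.892 weeks = 2.96×10^6 s, so t/τ = 0.664.
ΔT(t) = ΔT_eq (1 − e^(−t/τ)) = 1.38 × (1 − e^−0.664) = 0.668 K.

0.67 K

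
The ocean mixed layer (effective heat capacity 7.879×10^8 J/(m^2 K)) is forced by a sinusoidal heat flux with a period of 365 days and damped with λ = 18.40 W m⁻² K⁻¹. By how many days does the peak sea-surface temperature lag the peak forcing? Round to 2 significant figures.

Areal heat capacity C = 7.879×10^8 J/(m^2 K) (given).
ω = 2π / 3.15×10^7 s = 1.99×10^-7 s⁻¹.
Phase lag φ = arctan(Cω/λ) = arctan(157/18.40) = 1.45 rad.
Time lag = φ / ω = 1.45 / 1.99×10^-7 = 7.30×10^6 s = 84.5 days.

84 days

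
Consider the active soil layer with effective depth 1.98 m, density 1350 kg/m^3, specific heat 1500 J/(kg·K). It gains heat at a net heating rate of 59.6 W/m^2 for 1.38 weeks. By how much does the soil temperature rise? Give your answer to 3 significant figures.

12.4 K

Areal heat capacity C = ρ c_p D = 1350 × 1500 × 1.98 = 4.01×10^6 J m⁻² K⁻¹.
Net heat input Q = F Δt = 59.6 × (1.38 weeks × 6.048×10^5 s/week) = 4.97×10^7 J/m².
ΔT = Q / C = 4.97×10^7 / 4.01×10^6 = 12.4 K.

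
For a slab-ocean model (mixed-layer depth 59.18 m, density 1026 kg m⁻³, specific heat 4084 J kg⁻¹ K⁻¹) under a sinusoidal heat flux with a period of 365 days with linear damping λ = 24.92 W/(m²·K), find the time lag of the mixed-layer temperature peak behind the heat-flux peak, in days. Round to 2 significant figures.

Areal heat capacity C = ρ c_p D = 1026 × 4084 × 59.18 = 2.48×10^8 J m⁻² K⁻¹.
ω = 2π / 3.15×10^7 s = 1.99×10^-7 s⁻¹.
Phase lag φ = arctan(Cω/λ) = arctan(49.4/24.92) = 1.10 rad.
Time lag = φ / ω = 1.10 / 1.99×10^-7 = 5.54×10^6 s = 64.1 days.

64 days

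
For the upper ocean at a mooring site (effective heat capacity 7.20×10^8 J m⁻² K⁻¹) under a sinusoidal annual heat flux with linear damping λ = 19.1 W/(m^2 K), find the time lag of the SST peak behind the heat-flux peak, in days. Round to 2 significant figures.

Areal heat capacity C = 7.20×10^8 J m⁻² K⁻¹ (given).
ω = 2π / 3.15×10^7 s = 1.99×10^-7 s⁻¹.
Phase lag φ = arctan(Cω/λ) = arctan(143/19.1) = 1.44 rad.
Time lag = φ / ω = 1.44 / 1.99×10^-7 = 7.22×10^6 s = 83.6 days.

84 days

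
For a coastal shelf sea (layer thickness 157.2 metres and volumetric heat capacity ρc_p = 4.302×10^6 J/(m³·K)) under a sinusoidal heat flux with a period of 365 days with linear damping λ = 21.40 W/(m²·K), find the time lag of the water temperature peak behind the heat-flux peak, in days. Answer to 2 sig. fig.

82 days

Areal heat capacity C = ρc_p × D = 4.302×10^6 × 157.2 = 6.76×10^8 J/(m²·K).
ω = 2π / 3.15×10^7 s = 1.99×10^-7 s⁻¹.
Phase lag φ = arctan(Cω/λ) = arctan(135/21.40) = 1.41 rad.
Time lag = φ / ω = 1.41 / 1.99×10^-7 = 7.09×10^6 s = 82.1 days.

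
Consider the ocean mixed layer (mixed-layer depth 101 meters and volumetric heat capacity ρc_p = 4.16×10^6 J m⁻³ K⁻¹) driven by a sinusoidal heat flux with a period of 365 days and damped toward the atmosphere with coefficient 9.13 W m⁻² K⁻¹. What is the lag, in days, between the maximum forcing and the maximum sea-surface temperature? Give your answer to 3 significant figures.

Areal heat capacity C = ρc_p × D = 4.16×10^6 × 101 = 4.20×10^8 J m⁻² K⁻¹.
ω = 2π / 3.15×10^7 s = 1.99×10^-7 s⁻¹.
Phase lag φ = arctan(Cω/λ) = arctan(83.7/9.13) = 1.46 rad.
Time lag = φ / ω = 1.46 / 1.99×10^-7 = 7.34×10^6 s = 84.9 days.

84.9 days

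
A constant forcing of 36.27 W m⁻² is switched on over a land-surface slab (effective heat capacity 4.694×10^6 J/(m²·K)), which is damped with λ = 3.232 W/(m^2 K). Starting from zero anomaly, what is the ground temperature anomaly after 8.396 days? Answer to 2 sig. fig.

Areal heat capacity C = 4.694×10^6 J/(m²·K) (given).
τ = C / λ = 4.69×10^6 / 3.232 = 1.45×10^6 s.
Equilibrium anomaly ΔT_eq = F / λ = 36.27 / 3.232 = 11.2 K.
t = 8.396 days = 7.25×10^5 s, so t/τ = 0.499.
ΔT(t) = ΔT_eq (1 − e^(−t/τ)) = 11.2 × (1 − e^−0.499) = 4.41 K.

4.4 K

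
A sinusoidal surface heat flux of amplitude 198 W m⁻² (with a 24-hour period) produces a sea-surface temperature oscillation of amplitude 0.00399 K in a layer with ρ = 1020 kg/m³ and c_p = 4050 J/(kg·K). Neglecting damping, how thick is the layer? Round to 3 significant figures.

165 m

ω = 2π / 86400 s = 7.27×10^-5 s⁻¹.
Required C = F₀ / (A ω) = 198 / (0.00399 × 7.27×10^-5) = 6.82×10^8 J/(m²·K).
D = C / (ρ c_p) = 6.82×10^8 / (1020 × 4050) = 165 m.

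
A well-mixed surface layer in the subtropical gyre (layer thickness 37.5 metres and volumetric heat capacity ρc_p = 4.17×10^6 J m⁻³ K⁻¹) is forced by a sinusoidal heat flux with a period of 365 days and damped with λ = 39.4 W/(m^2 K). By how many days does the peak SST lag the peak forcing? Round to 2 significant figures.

39 days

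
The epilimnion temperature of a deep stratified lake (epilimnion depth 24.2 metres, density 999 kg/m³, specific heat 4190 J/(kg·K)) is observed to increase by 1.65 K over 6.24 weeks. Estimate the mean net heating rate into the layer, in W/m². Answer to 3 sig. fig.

44.3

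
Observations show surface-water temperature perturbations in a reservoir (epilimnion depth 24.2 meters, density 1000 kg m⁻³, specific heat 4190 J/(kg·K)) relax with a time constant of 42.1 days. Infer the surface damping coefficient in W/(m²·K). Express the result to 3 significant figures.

27.9

Areal heat capacity C = ρ c_p D = 1000 × 4190 × 24.2 = 1.01×10^8 J/(m²·K).
τ = 42.1 days = 3.64×10^6 s.
λ = C / τ = 1.01×10^8 / 3.64×10^6 = 27.9 W/(m²·K).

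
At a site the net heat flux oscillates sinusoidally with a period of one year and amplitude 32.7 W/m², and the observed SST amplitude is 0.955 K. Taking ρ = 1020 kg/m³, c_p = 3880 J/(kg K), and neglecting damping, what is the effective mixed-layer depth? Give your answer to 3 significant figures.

43.4 m

ω = 2π / 3.15×10^7 s = 1.99×10^-7 s⁻¹.
Required C = F₀ / (A ω) = 32.7 / (0.955 × 1.99×10^-7) = 1.72×10^8 J/(m²·K).
D = C / (ρ c_p) = 1.72×10^8 / (1020 × 3880) = 43.4 m.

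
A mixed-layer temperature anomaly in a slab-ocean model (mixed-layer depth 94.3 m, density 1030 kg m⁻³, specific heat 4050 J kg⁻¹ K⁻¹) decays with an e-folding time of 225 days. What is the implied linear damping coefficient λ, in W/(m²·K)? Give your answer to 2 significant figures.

20

Areal heat capacity C = ρ c_p D = 1030 × 4050 × 94.3 = 3.93×10^8 J/(m^2 K).
τ = 225 days = 1.94×10^7 s.
λ = C / τ = 3.93×10^8 / 1.94×10^7 = 20.2 W/(m²·K).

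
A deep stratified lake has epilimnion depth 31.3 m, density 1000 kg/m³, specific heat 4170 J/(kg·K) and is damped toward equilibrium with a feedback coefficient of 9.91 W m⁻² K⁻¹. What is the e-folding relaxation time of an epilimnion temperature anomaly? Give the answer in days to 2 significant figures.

150 days

Areal heat capacity C = ρ c_p D = 1000 × 4170 × 31.3 = 1.31×10^8 J/(m²·K).
Relaxation time τ = C / λ = 1.31×10^8 / 9.91 = 1.32×10^7 s.
In days: 1.32×10^7 s / (86400 s/day) = 152 days.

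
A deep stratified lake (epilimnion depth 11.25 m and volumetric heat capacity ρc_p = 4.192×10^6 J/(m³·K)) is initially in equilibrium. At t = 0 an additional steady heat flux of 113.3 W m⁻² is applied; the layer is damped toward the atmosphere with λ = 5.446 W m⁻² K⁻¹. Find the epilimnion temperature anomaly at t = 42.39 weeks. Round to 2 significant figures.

Areal heat capacity C = ρc_p × D = 4.192×10^6 × 11.25 = 4.72×10^7 J/(m²·K).
τ = C / λ = 4.72×10^7 / 5.446 = 8.66×10^6 s.
Equilibrium anomaly ΔT_eq = F / λ = 113.3 / 5.446 = 20.8 K.
t = 42.39 weeks = 2.56×10^7 s, so t/τ = 2.96.
ΔT(t) = ΔT_eq (1 − e^(−t/τ)) = 20.8 × (1 − e^−2.96) = 19.7 K.

20 K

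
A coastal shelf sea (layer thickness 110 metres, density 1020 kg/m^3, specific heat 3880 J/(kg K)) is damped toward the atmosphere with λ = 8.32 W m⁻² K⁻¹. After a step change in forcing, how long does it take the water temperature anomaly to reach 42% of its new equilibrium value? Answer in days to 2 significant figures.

Areal heat capacity C = ρ c_p D = 1020 × 3880 × 110 = 4.35×10^8 J/(m^2 K).
τ = C / λ = 4.35×10^8 / 8.32 = 5.23×10^7 s.
Fraction reached: 1 − e^(−t/τ) = 0.42 ⇒ t = −τ ln(1 − 0.42) = τ × 0.545.
t = 2.85×10^7 s = 330 days.

330 days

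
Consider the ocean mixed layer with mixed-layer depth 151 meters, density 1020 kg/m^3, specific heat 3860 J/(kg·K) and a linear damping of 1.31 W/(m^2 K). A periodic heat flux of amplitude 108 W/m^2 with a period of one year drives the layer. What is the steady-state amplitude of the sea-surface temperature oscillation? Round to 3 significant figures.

Areal heat capacity C = ρ c_p D = 1020 × 3860 × 151 = 5.95×10^8 J/(m²·K).
Angular frequency ω = 2π / T = 2π / 3.15×10^7 s = 1.99×10^-7 s⁻¹.
√((Cω)² + λ²) = √((118)² + 1.31²) = 118 W/(m²·K).
Amplitude A = F₀ / √((Cω)²+λ²) = 108 / 118 = 0.912 K.

0.912 K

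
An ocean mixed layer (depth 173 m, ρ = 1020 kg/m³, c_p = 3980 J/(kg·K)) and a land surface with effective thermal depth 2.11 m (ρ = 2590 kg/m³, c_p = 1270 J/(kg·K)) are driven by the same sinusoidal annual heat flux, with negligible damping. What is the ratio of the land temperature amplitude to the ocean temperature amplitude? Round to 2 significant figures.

100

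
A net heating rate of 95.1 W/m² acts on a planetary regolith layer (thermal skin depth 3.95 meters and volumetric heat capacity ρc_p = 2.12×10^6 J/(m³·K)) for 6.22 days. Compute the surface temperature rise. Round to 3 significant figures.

6.10 K

Areal heat capacity C = ρc_p × D = 2.12×10^6 × 3.95 = 8.37×10^6 J/(m²·K).
Net heat input Q = F Δt = 95.1 × (6.22 days × 86400 s/day) = 5.11×10^7 J/m².
ΔT = Q / C = 5.11×10^7 / 8.37×10^6 = 6.10 K.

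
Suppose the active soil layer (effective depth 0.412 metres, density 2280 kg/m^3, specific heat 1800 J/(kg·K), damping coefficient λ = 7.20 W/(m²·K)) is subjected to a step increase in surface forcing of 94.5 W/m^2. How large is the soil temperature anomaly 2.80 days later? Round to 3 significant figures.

Areal heat capacity C = ρ c_p D = 2280 × 1800 × 0.412 = 1.69×10^6 J m⁻² K⁻¹.
τ = C / λ = 1.69×10^6 / 7.20 = 2.35×10^5 s.
Equilibrium anomaly ΔT_eq = F / λ = 94.5 / 7.20 = 13.1 K.
t = 2.80 days = 2.42×10^5 s, so t/τ = 1.03.
ΔT(t) = ΔT_eq (1 − e^(−t/τ)) = 13.1 × (1 − e^−1.03) = 8.44 K.

8.44 K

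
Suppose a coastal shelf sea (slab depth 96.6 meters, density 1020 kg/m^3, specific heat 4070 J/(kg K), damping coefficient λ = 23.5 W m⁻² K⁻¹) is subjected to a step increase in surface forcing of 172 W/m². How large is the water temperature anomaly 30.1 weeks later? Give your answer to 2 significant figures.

Areal heat capacity C = ρ c_p D = 1020 × 4070 × 96.6 = 4.01×10^8 J/(m²·K).
τ = C / λ = 4.01×10^8 / 23.5 = 1.71×10^7 s.
Equilibrium anomaly ΔT_eq = F / λ = 172 / 23.5 = 7.32 K.
t = 30.1 weeks = 1.82×10^7 s, so t/τ = 1.07.
ΔT(t) = ΔT_eq (1 − e^(−t/τ)) = 7.32 × (1 − e^−1.07) = 4.80 K.

4.8 K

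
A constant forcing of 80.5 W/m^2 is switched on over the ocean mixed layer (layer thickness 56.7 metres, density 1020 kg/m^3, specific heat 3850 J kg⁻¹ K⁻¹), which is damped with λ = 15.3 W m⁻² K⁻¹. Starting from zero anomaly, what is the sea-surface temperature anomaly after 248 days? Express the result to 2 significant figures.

4.1 K

Areal heat capacity C = ρ c_p D = 1020 × 3850 × 56.7 = 2.23×10^8 J/(m^2 K).
τ = C / λ = 2.23×10^8 / 15.3 = 1.46×10^7 s.
Equilibrium anomaly ΔT_eq = F / λ = 80.5 / 15.3 = 5.26 K.
t = 248 days = 2.14×10^7 s, so t/τ = 1.47.
ΔT(t) = ΔT_eq (1 − e^(−t/τ)) = 5.26 × (1 − e^−1.47) = 4.05 K.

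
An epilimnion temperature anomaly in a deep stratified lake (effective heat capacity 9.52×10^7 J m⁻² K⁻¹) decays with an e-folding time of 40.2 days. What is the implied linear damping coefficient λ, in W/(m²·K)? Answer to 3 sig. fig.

27.4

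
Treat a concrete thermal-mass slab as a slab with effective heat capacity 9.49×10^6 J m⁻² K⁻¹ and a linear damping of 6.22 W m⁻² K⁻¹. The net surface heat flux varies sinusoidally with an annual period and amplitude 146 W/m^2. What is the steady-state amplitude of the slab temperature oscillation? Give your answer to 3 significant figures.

22.5 K

Areal heat capacity C = 9.49×10^6 J m⁻² K⁻¹ (given).
Angular frequency ω = 2π / T = 2π / 3.15×10^7 s = 1.99×10^-7 s⁻¹.
√((Cω)² + λ²) = √((1.89)² + 6.22²) = 6.50 W/(m²·K).
Amplitude A = F₀ / √((Cω)²+λ²) = 146 / 6.50 = 22.5 K.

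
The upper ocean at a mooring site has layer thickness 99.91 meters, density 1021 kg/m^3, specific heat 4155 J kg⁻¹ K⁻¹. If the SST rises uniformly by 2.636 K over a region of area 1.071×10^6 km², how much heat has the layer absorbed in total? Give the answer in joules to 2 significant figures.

1.2×10^21 J

Areal heat capacity C = ρ c_p D = 1021 × 4155 × 99.91 = 4.24×10^8 J m⁻² K⁻¹.
Heat per unit area: q = C ΔT = 4.24×10^8 × 2.636 = 1.12×10^9 J/m².
Total heat: Q = q × A = 1.12×10^9 × (1.071×10^6 × 10⁶ m²) = 1.20×10^21 J.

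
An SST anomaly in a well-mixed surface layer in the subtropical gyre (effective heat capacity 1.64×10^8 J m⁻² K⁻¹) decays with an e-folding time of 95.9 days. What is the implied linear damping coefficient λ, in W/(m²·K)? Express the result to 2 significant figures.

Areal heat capacity C = 1.64×10^8 J m⁻² K⁻¹ (given).
τ = 95.9 days = 8.29×10^6 s.
λ = C / τ = 1.64×10^8 / 8.29×10^6 = 19.8 W/(m²·K).

20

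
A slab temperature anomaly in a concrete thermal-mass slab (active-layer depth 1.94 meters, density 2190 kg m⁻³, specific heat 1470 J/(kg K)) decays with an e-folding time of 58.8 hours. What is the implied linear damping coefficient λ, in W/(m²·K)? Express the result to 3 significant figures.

29.5

Areal heat capacity C = ρ c_p D = 2190 × 1470 × 1.94 = 6.25×10^6 J m⁻² K⁻¹.
τ = 58.8 hours = 2.12×10^5 s.
λ = C / τ = 6.25×10^6 / 2.12×10^5 = 29.5 W/(m²·K).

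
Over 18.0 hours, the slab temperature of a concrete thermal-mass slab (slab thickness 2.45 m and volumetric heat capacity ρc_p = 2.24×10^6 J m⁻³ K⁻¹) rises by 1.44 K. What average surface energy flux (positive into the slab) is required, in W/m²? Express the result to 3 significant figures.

Areal heat capacity C = ρc_p × D = 2.24×10^6 × 2.45 = 5.49×10^6 J/(m²·K).
Required heat per unit area: Q = C ΔT = 5.49×10^6 × 1.44 = 7.90×10^6 J/m².
Flux F = Q / Δt = 7.90×10^6 / 64800 s = 122 W/m².

122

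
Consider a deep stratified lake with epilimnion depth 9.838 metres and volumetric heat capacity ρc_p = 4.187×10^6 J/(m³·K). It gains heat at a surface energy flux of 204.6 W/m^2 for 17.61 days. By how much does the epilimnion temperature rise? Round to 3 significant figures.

7.56 K

Areal heat capacity C = ρc_p × D = 4.187×10^6 × 9.838 = 4.12×10^7 J m⁻² K⁻¹.
Net heat input Q = F Δt = 204.6 × (17.61 days × 86400 s/day) = 3.11×10^8 J/m².
ΔT = Q / C = 3.11×10^8 / 4.12×10^7 = 7.56 K.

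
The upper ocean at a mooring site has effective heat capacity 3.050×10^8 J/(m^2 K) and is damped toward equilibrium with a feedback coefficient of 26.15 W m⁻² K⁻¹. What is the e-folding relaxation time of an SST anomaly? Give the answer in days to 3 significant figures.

Areal heat capacity C = 3.050×10^8 J/(m^2 K) (given).
Relaxation time τ = C / λ = 3.05×10^8 / 26.15 = 1.17×10^7 s.
In days: 1.17×10^7 s / (86400 s/day) = 135 days.

135 days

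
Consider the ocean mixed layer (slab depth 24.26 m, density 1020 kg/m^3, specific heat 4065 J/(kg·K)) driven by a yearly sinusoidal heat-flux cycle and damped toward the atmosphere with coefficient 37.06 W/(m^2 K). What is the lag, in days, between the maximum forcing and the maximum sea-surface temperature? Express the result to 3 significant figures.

28.8 days

Areal heat capacity C = ρ c_p D = 1020 × 4065 × 24.26 = 1.01×10^8 J/(m^2 K).
ω = 2π / 3.15×10^7 s = 1.99×10^-7 s⁻¹.
Phase lag φ = arctan(Cω/λ) = arctan(20.0/37.06) = 0.496 rad.
Time lag = φ / ω = 0.496 / 1.99×10^-7 = 2.49×10^6 s = 28.8 days.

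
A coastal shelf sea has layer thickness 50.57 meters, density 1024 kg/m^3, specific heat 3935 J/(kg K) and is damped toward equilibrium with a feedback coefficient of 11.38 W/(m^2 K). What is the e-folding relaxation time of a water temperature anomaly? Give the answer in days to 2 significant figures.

Areal heat capacity C = ρ c_p D = 1024 × 3935 × 50.57 = 2.04×10^8 J/(m²·K).
Relaxation time τ = C / λ = 2.04×10^8 / 11.38 = 1.79×10^7 s.
In days: 1.79×10^7 s / (86400 s/day) = 207 days.

210 days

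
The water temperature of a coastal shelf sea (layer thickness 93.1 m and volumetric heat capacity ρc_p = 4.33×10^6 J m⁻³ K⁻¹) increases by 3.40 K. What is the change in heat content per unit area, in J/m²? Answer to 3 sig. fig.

Areal heat capacity C = ρc_p × D = 4.33×10^6 × 93.1 = 4.03×10^8 J/(m^2 K).
ΔQ = C ΔT = 4.03×10^8 × 3.40 = 1.37×10^9 J/m².

1.37×10^9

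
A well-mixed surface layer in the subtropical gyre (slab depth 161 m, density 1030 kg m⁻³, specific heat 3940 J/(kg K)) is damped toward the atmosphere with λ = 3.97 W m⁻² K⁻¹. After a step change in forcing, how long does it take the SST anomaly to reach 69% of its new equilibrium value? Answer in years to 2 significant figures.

6.1 years

Areal heat capacity C = ρ c_p D = 1030 × 3940 × 161 = 6.53×10^8 J/(m^2 K).
τ = C / λ = 6.53×10^8 / 3.97 = 1.65×10^8 s.
Fraction reached: 1 − e^(−t/τ) = 0.69 ⇒ t = −τ ln(1 − 0.69) = τ × 1.17.
t = 1.93×10^8 s = 6.11 years.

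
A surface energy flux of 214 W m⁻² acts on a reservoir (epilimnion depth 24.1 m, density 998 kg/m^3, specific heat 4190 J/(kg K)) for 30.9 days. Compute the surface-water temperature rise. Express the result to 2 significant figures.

Areal heat capacity C = ρ c_p D = 998 × 4190 × 24.1 = 1.01×10^8 J/(m²·K).
Net heat input Q = F Δt = 214 × (30.9 days × 86400 s/day) = 5.71×10^8 J/m².
ΔT = Q / C = 5.71×10^8 / 1.01×10^8 = 5.67 K.

5.7 K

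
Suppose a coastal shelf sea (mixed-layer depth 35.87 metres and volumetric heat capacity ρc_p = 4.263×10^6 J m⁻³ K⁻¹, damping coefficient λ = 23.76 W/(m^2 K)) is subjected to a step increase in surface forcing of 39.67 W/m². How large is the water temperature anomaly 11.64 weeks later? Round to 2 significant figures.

1.1 K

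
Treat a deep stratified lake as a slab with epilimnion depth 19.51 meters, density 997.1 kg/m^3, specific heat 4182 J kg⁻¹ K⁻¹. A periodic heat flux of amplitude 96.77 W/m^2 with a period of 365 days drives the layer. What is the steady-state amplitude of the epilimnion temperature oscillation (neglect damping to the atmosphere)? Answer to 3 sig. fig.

5.97 K

Areal heat capacity C = ρ c_p D = 997.1 × 4182 × 19.51 = 8.14×10^7 J/(m^2 K).
Angular frequency ω = 2π / T = 2π / 3.15×10^7 s = 1.99×10^-7 s⁻¹.
Cω = 8.14×10^7 × 1.99×10^-7 = 16.2 W/(m²·K).
Amplitude A = F₀ / (Cω) = 96.77 / 16.2 = 5.97 K.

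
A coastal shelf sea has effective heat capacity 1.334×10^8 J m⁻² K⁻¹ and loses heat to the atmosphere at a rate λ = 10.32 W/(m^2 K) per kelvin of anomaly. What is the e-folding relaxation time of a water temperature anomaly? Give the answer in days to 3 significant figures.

Areal heat capacity C = 1.334×10^8 J m⁻² K⁻¹ (given).
Relaxation time τ = C / λ = 1.33×10^8 / 10.32 = 1.29×10^7 s.
In days: 1.29×10^7 s / (86400 s/day) = 150 days.

150 days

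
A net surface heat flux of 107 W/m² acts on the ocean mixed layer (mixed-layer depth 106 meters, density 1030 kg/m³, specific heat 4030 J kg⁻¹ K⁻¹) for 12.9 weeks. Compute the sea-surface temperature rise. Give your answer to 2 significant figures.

Areal heat capacity C = ρ c_p D = 1030 × 4030 × 106 = 4.40×10^8 J m⁻² K⁻¹.
Net heat input Q = F Δt = 107 × (12.9 weeks × 6.048×10^5 s/week) = 8.35×10^8 J/m².
ΔT = Q / C = 8.35×10^8 / 4.40×10^8 = 1.90 K.

1.9 K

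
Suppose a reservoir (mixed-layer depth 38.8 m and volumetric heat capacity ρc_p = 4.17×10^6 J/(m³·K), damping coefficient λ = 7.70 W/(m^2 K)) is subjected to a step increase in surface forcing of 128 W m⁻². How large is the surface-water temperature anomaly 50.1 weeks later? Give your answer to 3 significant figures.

12.7 K

Areal heat capacity C = ρc_p × D = 4.17×10^6 × 38.8 = 1.62×10^8 J/(m^2 K).
τ = C / λ = 1.62×10^8 / 7.70 = 2.10×10^7 s.
Equilibrium anomaly ΔT_eq = F / λ = 128 / 7.70 = 16.6 K.
t = 50.1 weeks = 3.03×10^7 s, so t/τ = 1.44.
ΔT(t) = ΔT_eq (1 − e^(−t/τ)) = 16.6 × (1 − e^−1.44) = 12.7 K.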